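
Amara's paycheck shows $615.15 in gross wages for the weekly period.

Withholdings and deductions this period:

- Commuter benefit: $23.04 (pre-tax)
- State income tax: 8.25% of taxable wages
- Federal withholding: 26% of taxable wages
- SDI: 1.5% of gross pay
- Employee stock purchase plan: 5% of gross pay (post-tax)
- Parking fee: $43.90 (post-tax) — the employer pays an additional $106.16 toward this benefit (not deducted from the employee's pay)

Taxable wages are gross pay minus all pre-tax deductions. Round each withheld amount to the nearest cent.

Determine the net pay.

$305.42

Commuter benefit: $23.04
Taxable wages = $615.15 − $23.04 = $592.11
Federal withholding: $592.11 × 0.26 = $153.95
State income tax: $592.11 × 0.0825 = $48.85
SDI: $615.15 × 0.015 = $9.23
Employee stock purchase plan: $615.15 × 0.05 = $30.76
Parking fee: $43.90
(Employer's $106.16 toward parking fee is not withheld from the employee.)
Total deductions = $23.04 + $153.95 + $48.85 + $9.23 + $30.76 + $43.90 = $309.73
Net pay = $615.15 − $309.73 = $305.42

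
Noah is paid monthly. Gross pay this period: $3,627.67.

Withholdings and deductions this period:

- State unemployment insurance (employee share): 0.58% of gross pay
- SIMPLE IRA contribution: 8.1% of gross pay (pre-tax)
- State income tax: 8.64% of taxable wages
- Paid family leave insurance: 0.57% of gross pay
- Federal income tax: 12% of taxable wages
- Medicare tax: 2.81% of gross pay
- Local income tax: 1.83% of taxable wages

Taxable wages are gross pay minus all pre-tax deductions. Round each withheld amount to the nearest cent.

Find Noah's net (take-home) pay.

SIMPLE IRA contribution: $3,627.67 × 0.081 = $293.84
Taxable wages = $3,627.67 − $293.84 = $3,333.83
State income tax: $3,333.83 × 0.0864 = $288.04
Federal income tax: $3,333.83 × 0.12 = $400.06
Local income tax: $3,333.83 × 0.0183 = $61.01
Paid family leave insurance: $3,627.67 × 0.0057 = $20.68
State unemployment insurance (employee share): $3,627.67 × 0.0058 = $21.04
Medicare tax: $3,627.67 × 0.0281 = $101.94
Total deductions = $293.84 + $288.04 + $400.06 + $61.01 + $20.68 + $21.04 + $101.94 = $1,186.61
Net pay = $3,627.67 − $1,186.61 = $2,441.06

$2,441.06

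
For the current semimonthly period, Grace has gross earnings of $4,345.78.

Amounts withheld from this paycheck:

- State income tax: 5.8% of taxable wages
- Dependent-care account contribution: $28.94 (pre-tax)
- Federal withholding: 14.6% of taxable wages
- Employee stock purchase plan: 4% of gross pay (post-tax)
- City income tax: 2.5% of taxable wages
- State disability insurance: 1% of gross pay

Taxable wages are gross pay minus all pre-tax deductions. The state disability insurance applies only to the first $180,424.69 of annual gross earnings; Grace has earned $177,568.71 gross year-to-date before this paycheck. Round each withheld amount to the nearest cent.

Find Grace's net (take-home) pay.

$3,125.89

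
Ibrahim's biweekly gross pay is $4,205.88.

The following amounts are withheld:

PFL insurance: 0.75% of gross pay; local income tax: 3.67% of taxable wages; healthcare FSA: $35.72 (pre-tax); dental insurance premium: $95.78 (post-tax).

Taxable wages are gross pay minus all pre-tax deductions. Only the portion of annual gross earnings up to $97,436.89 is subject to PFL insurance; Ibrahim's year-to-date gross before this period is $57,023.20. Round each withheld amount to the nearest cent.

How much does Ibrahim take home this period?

Healthcare FSA: $35.72
Taxable wages = $4,205.88 − $35.72 = $4,170.16
Local income tax: $4,170.16 × 0.0367 = $153.04
PFL insurance: cap not yet reached, full $4,205.88 is subject → $4,205.88 × 0.0075 = $31.54
Dental insurance premium: $95.78
Total deductions = $35.72 + $153.04 + $31.54 + $95.78 = $316.08
Net pay = $4,205.88 − $316.08 = $3,889.80

$3,889.80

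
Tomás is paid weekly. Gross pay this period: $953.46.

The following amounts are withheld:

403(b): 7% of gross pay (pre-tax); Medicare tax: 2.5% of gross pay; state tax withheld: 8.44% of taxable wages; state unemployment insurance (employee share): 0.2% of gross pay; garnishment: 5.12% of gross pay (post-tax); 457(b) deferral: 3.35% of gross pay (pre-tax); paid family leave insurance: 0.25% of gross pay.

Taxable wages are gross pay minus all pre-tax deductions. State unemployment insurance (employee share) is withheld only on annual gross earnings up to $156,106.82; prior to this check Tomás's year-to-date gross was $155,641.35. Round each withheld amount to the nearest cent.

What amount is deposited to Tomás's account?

$706.67

457(b) deferral: $953.46 × 0.0335 = $31.94
403(b): $953.46 × 0.07 = $66.74
Pre-tax total = $31.94 + $66.74 = $98.68
Taxable wages = $953.46 − $98.68 = $854.78
State tax withheld: $854.78 × 0.0844 = $72.14
Paid family leave insurance: $953.46 × 0.0025 = $2.38
State unemployment insurance (employee share): only $156,106.82 − $155,641.35 = $465.47 of this check is subject → $465.47 × 0.002 = $0.93
Medicare tax: $953.46 × 0.025 = $23.84
Garnishment: $953.46 × 0.0512 = $48.82
Total deductions = $31.94 + $66.74 + $72.14 + $2.38 + $0.93 + $23.84 + $48.82 = $246.79
Net pay = $953.46 − $246.79 = $706.67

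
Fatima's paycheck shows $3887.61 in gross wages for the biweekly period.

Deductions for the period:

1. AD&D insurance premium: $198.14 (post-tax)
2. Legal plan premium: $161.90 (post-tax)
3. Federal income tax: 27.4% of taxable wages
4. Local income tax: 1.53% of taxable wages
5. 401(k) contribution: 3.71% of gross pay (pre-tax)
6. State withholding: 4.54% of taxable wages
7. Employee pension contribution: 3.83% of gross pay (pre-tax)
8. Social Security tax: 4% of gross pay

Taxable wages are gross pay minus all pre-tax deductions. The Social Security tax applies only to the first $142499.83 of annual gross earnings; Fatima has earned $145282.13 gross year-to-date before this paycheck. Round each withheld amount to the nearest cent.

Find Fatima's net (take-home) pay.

401(k) contribution: $3887.61 × 0.0371 = $144.23
Employee pension contribution: $3887.61 × 0.0383 = $148.90
Pre-tax total = $144.23 + $148.90 = $293.13
Taxable wages = $3887.61 − $293.13 = $3594.48
State withholding: $3594.48 × 0.0454 = $163.19
Federal income tax: $3594.48 × 0.274 = $984.89
Local income tax: $3594.48 × 0.0153 = $55.00
Social Security tax: annual cap $142499.83 already reached (YTD $145282.13), so $0.00
Legal plan premium: $161.90
AD&D insurance premium: $198.14
Total deductions = $144.23 + $148.90 + $163.19 + $984.89 + $55.00 + $0.00 + $161.90 + $198.14 = $1856.25
Net pay = $3887.61 − $1856.25 = $2031.36

$2031.36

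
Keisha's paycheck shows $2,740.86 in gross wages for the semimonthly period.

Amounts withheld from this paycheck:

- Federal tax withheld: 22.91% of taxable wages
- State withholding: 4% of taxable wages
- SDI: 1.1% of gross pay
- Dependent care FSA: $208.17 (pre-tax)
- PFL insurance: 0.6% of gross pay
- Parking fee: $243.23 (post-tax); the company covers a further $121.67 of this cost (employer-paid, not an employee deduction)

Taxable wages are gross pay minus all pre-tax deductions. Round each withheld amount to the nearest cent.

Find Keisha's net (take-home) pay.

Dependent care FSA: $208.17
Taxable wages = $2,740.86 − $208.17 = $2,532.69
Federal tax withheld: $2,532.69 × 0.2291 = $580.24
State withholding: $2,532.69 × 0.04 = $101.31
SDI: $2,740.86 × 0.011 = $30.15
PFL insurance: $2,740.86 × 0.006 = $16.45
Parking fee: $243.23
(Employer's $121.67 toward parking fee is not withheld from the employee.)
Total deductions = $208.17 + $580.24 + $101.31 + $30.15 + $16.45 + $243.23 = $1,179.55
Net pay = $2,740.86 − $1,179.55 = $1,561.31

$1,561.31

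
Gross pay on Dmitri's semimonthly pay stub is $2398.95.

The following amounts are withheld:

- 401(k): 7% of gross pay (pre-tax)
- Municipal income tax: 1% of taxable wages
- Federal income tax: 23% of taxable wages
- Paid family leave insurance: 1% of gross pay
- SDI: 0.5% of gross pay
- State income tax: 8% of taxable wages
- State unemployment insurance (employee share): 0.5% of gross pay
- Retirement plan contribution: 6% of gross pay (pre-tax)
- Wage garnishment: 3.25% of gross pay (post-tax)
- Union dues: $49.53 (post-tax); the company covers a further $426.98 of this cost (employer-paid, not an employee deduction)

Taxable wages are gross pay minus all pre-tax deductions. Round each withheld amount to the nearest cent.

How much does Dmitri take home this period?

401(k): $2398.95 × 0.07 = $167.93
Retirement plan contribution: $2398.95 × 0.06 = $143.94
Pre-tax total = $167.93 + $143.94 = $311.87
Taxable wages = $2398.95 − $311.87 = $2087.08
Federal income tax: $2087.08 × 0.23 = $480.03
State income tax: $2087.08 × 0.08 = $166.97
Municipal income tax: $2087.08 × 0.01 = $20.87
State unemployment insurance (employee share): $2398.95 × 0.005 = $11.99
SDI: $2398.95 × 0.005 = $11.99
Paid family leave insurance: $2398.95 × 0.01 = $23.99
Wage garnishment: $2398.95 × 0.0325 = $77.97
Union dues: $49.53
(Employer's $426.98 toward union dues is not withheld from the employee.)
Total deductions = $167.93 + $143.94 + $480.03 + $166.97 + $20.87 + $11.99 + $11.99 + $23.99 + $77.97 + $49.53 = $1155.21
Net pay = $2398.95 − $1155.21 = $1243.74

$1243.74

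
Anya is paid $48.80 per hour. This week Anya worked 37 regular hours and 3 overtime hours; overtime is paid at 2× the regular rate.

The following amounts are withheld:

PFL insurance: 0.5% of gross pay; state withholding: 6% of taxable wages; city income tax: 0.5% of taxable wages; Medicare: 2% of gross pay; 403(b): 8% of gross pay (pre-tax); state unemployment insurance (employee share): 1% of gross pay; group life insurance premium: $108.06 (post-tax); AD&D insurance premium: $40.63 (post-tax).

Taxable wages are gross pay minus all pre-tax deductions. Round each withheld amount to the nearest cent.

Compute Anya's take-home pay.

Regular pay: 37 × $48.80 = $1,805.60
Overtime pay: 3 × $48.80 × 2 = $292.80
Gross pay = $1,805.60 + $292.80 = $2,098.40
403(b): $2,098.40 × 0.08 = $167.87
Taxable wages = $2,098.40 − $167.87 = $1,930.53
City income tax: $1,930.53 × 0.005 = $9.65
State withholding: $1,930.53 × 0.06 = $115.83
Medicare: $2,098.40 × 0.02 = $41.97
PFL insurance: $2,098.40 × 0.005 = $10.49
State unemployment insurance (employee share): $2,098.40 × 0.01 = $20.98
Group life insurance premium: $108.06
AD&D insurance premium: $40.63
Total deductions = $167.87 + $9.65 + $115.83 + $41.97 + $10.49 + $20.98 + $108.06 + $40.63 = $515.48
Net pay = $2,098.40 − $515.48 = $1,582.92

$1,582.92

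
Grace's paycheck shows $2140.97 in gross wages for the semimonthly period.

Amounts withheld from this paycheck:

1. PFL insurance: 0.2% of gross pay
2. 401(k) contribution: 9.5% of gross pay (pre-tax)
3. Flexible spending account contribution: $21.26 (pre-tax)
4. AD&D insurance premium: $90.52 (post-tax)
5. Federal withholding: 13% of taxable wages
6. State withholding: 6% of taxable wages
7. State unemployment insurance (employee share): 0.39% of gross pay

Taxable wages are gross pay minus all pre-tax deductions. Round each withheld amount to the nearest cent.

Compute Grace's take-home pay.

$1449.07

401(k) contribution: $2140.97 × 0.095 = $203.39
Flexible spending account contribution: $21.26
Pre-tax total = $203.39 + $21.26 = $224.65
Taxable wages = $2140.97 − $224.65 = $1916.32
State withholding: $1916.32 × 0.06 = $114.98
Federal withholding: $1916.32 × 0.13 = $249.12
PFL insurance: $2140.97 × 0.002 = $4.28
State unemployment insurance (employee share): $2140.97 × 0.0039 = $8.35
AD&D insurance premium: $90.52
Total deductions = $203.39 + $21.26 + $114.98 + $249.12 + $4.28 + $8.35 + $90.52 = $691.90
Net pay = $2140.97 − $691.90 = $1449.07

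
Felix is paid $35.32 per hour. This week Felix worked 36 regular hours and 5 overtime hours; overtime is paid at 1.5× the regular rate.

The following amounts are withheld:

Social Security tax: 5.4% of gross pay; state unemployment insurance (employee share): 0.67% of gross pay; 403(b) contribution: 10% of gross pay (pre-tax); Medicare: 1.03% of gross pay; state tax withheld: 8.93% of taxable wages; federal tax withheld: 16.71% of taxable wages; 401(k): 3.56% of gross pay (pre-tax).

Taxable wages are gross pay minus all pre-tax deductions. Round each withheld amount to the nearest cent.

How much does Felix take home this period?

$878.47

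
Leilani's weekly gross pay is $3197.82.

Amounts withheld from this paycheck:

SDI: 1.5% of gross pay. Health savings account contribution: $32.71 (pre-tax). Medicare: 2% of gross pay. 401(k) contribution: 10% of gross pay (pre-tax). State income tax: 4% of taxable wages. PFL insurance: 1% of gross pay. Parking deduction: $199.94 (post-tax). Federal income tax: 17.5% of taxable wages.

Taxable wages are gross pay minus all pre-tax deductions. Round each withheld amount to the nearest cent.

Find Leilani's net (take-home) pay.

$1889.74

Health savings account contribution: $32.71
401(k) contribution: $3197.82 × 0.1 = $319.78
Pre-tax total = $32.71 + $319.78 = $352.49
Taxable wages = $3197.82 − $352.49 = $2845.33
Federal income tax: $2845.33 × 0.175 = $497.93
State income tax: $2845.33 × 0.04 = $113.81
PFL insurance: $3197.82 × 0.01 = $31.98
SDI: $3197.82 × 0.015 = $47.97
Medicare: $3197.82 × 0.02 = $63.96
Parking deduction: $199.94
Total deductions = $32.71 + $319.78 + $497.93 + $113.81 + $31.98 + $47.97 + $63.96 + $199.94 = $1308.08
Net pay = $3197.82 − $1308.08 = $1889.74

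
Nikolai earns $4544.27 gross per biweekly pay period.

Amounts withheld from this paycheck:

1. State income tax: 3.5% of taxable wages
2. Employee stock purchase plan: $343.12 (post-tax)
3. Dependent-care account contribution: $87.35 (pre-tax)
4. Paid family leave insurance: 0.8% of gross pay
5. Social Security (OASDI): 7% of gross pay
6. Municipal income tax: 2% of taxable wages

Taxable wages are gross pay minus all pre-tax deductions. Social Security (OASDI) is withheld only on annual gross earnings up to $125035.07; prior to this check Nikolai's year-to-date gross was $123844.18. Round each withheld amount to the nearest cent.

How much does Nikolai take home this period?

Dependent-care account contribution: $87.35
Taxable wages = $4544.27 − $87.35 = $4456.92
State income tax: $4456.92 × 0.035 = $155.99
Municipal income tax: $4456.92 × 0.02 = $89.14
Social Security (OASDI): only $125035.07 − $123844.18 = $1190.89 of this check is subject → $1190.89 × 0.07 = $83.36
Paid family leave insurance: $4544.27 × 0.008 = $36.35
Employee stock purchase plan: $343.12
Total deductions = $87.35 + $155.99 + $89.14 + $83.36 + $36.35 + $343.12 = $795.31
Net pay = $4544.27 − $795.31 = $3748.96

$3748.96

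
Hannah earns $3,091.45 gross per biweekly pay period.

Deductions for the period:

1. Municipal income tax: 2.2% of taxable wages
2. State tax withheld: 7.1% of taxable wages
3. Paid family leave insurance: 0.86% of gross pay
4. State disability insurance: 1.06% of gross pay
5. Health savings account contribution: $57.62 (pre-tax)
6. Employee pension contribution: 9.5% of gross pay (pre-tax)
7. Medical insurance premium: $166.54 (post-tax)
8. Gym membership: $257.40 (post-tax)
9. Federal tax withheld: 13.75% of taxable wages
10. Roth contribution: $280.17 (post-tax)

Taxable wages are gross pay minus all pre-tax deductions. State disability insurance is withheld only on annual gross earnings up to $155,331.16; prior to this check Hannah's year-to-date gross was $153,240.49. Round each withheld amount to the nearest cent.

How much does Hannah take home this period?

$1,355.68

Employee pension contribution: $3,091.45 × 0.095 = $293.69
Health savings account contribution: $57.62
Pre-tax total = $293.69 + $57.62 = $351.31
Taxable wages = $3,091.45 − $351.31 = $2,740.14
Municipal income tax: $2,740.14 × 0.022 = $60.28
State tax withheld: $2,740.14 × 0.071 = $194.55
Federal tax withheld: $2,740.14 × 0.1375 = $376.77
Paid family leave insurance: $3,091.45 × 0.0086 = $26.59
State disability insurance: only $155,331.16 − $153,240.49 = $2,090.67 of this check is subject → $2,090.67 × 0.0106 = $22.16
Gym membership: $257.40
Roth contribution: $280.17
Medical insurance premium: $166.54
Total deductions = $293.69 + $57.62 + $60.28 + $194.55 + $376.77 + $26.59 + $22.16 + $257.40 + $280.17 + $166.54 = $1,735.77
Net pay = $3,091.45 − $1,735.77 = $1,355.68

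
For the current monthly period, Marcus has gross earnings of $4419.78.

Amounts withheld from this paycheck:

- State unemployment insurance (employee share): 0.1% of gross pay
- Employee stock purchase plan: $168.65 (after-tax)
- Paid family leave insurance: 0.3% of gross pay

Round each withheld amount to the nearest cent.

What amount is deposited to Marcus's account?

$4233.45

State unemployment insurance (employee share): $4419.78 × 0.001 = $4.42
Paid family leave insurance: $4419.78 × 0.003 = $13.26
Employee stock purchase plan: $168.65
Total deductions = $4.42 + $13.26 + $168.65 = $186.33
Net pay = $4419.78 − $186.33 = $4233.45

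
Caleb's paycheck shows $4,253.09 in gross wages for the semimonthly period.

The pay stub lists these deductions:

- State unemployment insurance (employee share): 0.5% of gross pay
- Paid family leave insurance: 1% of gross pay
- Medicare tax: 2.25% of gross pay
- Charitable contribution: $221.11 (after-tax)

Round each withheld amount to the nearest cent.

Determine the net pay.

Paid family leave insurance: $4,253.09 × 0.01 = $42.53
Medicare tax: $4,253.09 × 0.0225 = $95.69
State unemployment insurance (employee share): $4,253.09 × 0.005 = $21.27
Charitable contribution: $221.11
Total deductions = $42.53 + $95.69 + $21.27 + $221.11 = $380.60
Net pay = $4,253.09 − $380.60 = $3,872.49

$3,872.49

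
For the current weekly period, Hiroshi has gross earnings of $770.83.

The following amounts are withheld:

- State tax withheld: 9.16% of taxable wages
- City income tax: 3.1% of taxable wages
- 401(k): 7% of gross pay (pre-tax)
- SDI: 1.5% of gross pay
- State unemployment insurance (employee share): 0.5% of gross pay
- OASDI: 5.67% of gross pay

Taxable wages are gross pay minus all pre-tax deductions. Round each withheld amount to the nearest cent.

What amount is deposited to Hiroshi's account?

$569.86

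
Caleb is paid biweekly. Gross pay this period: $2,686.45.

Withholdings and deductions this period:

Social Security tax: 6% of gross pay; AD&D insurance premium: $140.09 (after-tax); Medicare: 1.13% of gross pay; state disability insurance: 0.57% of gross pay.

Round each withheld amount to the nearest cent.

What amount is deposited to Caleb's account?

State disability insurance: $2,686.45 × 0.0057 = $15.31
Social Security tax: $2,686.45 × 0.06 = $161.19
Medicare: $2,686.45 × 0.0113 = $30.36
AD&D insurance premium: $140.09
Total deductions = $15.31 + $161.19 + $30.36 + $140.09 = $346.95
Net pay = $2,686.45 − $346.95 = $2,339.50

$2,339.50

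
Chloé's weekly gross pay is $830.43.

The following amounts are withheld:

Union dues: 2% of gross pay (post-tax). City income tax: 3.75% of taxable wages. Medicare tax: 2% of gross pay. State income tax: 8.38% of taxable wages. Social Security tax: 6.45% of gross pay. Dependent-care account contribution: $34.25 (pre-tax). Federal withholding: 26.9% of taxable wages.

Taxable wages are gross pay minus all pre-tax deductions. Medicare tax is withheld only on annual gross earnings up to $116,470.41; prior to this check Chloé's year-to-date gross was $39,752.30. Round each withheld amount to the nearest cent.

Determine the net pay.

Dependent-care account contribution: $34.25
Taxable wages = $830.43 − $34.25 = $796.18
City income tax: $796.18 × 0.0375 = $29.86
State income tax: $796.18 × 0.0838 = $66.72
Federal withholding: $796.18 × 0.269 = $214.17
Social Security tax: $830.43 × 0.0645 = $53.56
Medicare tax: cap not yet reached, full $830.43 is subject → $830.43 × 0.02 = $16.61
Union dues: $830.43 × 0.02 = $16.61
Total deductions = $34.25 + $29.86 + $66.72 + $214.17 + $53.56 + $16.61 + $16.61 = $431.78
Net pay = $830.43 − $431.78 = $398.65

$398.65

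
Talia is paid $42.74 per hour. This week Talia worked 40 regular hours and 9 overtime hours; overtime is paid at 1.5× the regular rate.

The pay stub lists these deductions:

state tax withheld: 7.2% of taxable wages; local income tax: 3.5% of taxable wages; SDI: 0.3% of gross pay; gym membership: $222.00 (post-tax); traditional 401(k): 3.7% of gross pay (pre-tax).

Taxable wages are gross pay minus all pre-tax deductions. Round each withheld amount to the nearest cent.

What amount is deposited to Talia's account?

$1737.52

Regular pay: 40 × $42.74 = $1709.60
Overtime pay: 9 × $42.74 × 1.5 = $576.99
Gross pay = $1709.60 + $576.99 = $2286.59
Traditional 401(k): $2286.59 × 0.037 = $84.60
Taxable wages = $2286.59 − $84.60 = $2201.99
State tax withheld: $2201.99 × 0.072 = $158.54
Local income tax: $2201.99 × 0.035 = $77.07
SDI: $2286.59 × 0.003 = $6.86
Gym membership: $222.00
Total deductions = $84.60 + $158.54 + $77.07 + $6.86 + $222.00 = $549.07
Net pay = $2286.59 − $549.07 = $1737.52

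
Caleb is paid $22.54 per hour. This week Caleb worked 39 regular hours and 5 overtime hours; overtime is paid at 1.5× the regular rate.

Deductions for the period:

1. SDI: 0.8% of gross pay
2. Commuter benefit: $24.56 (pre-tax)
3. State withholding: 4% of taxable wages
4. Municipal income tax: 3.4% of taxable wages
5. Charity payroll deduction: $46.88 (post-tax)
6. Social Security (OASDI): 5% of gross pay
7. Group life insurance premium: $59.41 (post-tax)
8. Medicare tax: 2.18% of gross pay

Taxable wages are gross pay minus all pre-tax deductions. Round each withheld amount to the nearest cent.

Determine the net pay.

Regular pay: 39 × $22.54 = $879.06
Overtime pay: 5 × $22.54 × 1.5 = $169.05
Gross pay = $879.06 + $169.05 = $1048.11
Commuter benefit: $24.56
Taxable wages = $1048.11 − $24.56 = $1023.55
State withholding: $1023.55 × 0.04 = $40.94
Municipal income tax: $1023.55 × 0.034 = $34.80
SDI: $1048.11 × 0.008 = $8.38
Social Security (OASDI): $1048.11 × 0.05 = $52.41
Medicare tax: $1048.11 × 0.0218 = $22.85
Group life insurance premium: $59.41
Charity payroll deduction: $46.88
Total deductions = $24.56 + $40.94 + $34.80 + $8.38 + $52.41 + $22.85 + $59.41 + $46.88 = $290.23
Net pay = $1048.11 − $290.23 = $757.88

$757.88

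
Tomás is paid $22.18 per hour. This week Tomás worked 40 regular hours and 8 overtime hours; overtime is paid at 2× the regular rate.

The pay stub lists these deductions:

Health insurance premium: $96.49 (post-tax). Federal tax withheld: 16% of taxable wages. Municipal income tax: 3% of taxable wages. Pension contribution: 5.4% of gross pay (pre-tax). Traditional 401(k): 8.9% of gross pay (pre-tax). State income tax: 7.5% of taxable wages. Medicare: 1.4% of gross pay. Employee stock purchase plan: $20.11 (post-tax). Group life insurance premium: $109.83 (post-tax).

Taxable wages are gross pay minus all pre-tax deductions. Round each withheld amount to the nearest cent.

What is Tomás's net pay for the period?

$538.57

Regular pay: 40 × $22.18 = $887.20
Overtime pay: 8 × $22.18 × 2 = $354.88
Gross pay = $887.20 + $354.88 = $1,242.08
Pension contribution: $1,242.08 × 0.054 = $67.07
Traditional 401(k): $1,242.08 × 0.089 = $110.55
Pre-tax total = $67.07 + $110.55 = $177.62
Taxable wages = $1,242.08 − $177.62 = $1,064.46
Federal tax withheld: $1,064.46 × 0.16 = $170.31
State income tax: $1,064.46 × 0.075 = $79.83
Municipal income tax: $1,064.46 × 0.03 = $31.93
Medicare: $1,242.08 × 0.014 = $17.39
Group life insurance premium: $109.83
Employee stock purchase plan: $20.11
Health insurance premium: $96.49
Total deductions = $67.07 + $110.55 + $170.31 + $79.83 + $31.93 + $17.39 + $109.83 + $20.11 + $96.49 = $703.51
Net pay = $1,242.08 − $703.51 = $538.57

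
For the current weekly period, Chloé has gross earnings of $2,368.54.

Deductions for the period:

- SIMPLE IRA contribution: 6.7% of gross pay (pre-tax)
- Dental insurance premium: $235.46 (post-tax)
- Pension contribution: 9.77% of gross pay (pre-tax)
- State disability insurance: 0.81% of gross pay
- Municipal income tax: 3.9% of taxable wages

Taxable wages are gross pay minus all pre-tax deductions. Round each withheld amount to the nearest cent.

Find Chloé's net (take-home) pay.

$1,646.63

Pension contribution: $2,368.54 × 0.0977 = $231.41
SIMPLE IRA contribution: $2,368.54 × 0.067 = $158.69
Pre-tax total = $231.41 + $158.69 = $390.10
Taxable wages = $2,368.54 − $390.10 = $1,978.44
Municipal income tax: $1,978.44 × 0.039 = $77.16
State disability insurance: $2,368.54 × 0.0081 = $19.19
Dental insurance premium: $235.46
Total deductions = $231.41 + $158.69 + $77.16 + $19.19 + $235.46 = $721.91
Net pay = $2,368.54 − $721.91 = $1,646.63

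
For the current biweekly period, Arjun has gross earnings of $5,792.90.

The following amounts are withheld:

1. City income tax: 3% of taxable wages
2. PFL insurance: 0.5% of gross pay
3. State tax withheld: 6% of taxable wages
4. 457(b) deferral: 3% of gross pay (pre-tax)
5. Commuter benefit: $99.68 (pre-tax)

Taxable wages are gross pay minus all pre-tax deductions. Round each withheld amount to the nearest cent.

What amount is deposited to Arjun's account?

457(b) deferral: $5,792.90 × 0.03 = $173.79
Commuter benefit: $99.68
Pre-tax total = $173.79 + $99.68 = $273.47
Taxable wages = $5,792.90 − $273.47 = $5,519.43
State tax withheld: $5,519.43 × 0.06 = $331.17
City income tax: $5,519.43 × 0.03 = $165.58
PFL insurance: $5,792.90 × 0.005 = $28.96
Total deductions = $173.79 + $99.68 + $331.17 + $165.58 + $28.96 = $799.18
Net pay = $5,792.90 − $799.18 = $4,993.72

$4,993.72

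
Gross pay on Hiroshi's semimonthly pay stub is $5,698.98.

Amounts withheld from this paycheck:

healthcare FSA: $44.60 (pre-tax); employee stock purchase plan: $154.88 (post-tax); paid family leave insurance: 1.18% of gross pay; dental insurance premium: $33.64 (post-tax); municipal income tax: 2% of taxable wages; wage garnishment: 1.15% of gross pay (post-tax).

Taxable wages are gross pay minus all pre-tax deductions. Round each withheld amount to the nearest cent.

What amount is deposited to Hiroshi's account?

$5,219.98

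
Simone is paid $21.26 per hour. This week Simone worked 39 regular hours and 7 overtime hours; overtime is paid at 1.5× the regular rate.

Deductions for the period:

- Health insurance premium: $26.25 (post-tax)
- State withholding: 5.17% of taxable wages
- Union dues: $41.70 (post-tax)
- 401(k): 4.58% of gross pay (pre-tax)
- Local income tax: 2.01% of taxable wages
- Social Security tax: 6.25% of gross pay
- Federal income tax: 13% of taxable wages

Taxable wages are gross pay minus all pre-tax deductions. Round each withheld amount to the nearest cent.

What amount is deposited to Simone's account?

$667.81

Regular pay: 39 × $21.26 = $829.14
Overtime pay: 7 × $21.26 × 1.5 = $223.23
Gross pay = $829.14 + $223.23 = $1,052.37
401(k): $1,052.37 × 0.0458 = $48.20
Taxable wages = $1,052.37 − $48.20 = $1,004.17
Federal income tax: $1,004.17 × 0.13 = $130.54
State withholding: $1,004.17 × 0.0517 = $51.92
Local income tax: $1,004.17 × 0.0201 = $20.18
Social Security tax: $1,052.37 × 0.0625 = $65.77
Union dues: $41.70
Health insurance premium: $26.25
Total deductions = $48.20 + $130.54 + $51.92 + $20.18 + $65.77 + $41.70 + $26.25 = $384.56
Net pay = $1,052.37 − $384.56 = $667.81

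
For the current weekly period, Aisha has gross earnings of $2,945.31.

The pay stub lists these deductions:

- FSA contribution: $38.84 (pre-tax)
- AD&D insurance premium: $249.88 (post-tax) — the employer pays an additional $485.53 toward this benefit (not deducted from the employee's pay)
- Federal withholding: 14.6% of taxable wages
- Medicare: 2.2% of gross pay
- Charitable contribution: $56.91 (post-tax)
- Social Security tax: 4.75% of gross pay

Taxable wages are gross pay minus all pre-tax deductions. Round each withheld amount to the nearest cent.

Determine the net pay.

FSA contribution: $38.84
Taxable wages = $2,945.31 − $38.84 = $2,906.47
Federal withholding: $2,906.47 × 0.146 = $424.34
Medicare: $2,945.31 × 0.022 = $64.80
Social Security tax: $2,945.31 × 0.0475 = $139.90
AD&D insurance premium: $249.88
Charitable contribution: $56.91
(Employer's $485.53 toward AD&D insurance premium is not withheld from the employee.)
Total deductions = $38.84 + $424.34 + $64.80 + $139.90 + $249.88 + $56.91 = $974.67
Net pay = $2,945.31 − $974.67 = $1,970.64

$1,970.64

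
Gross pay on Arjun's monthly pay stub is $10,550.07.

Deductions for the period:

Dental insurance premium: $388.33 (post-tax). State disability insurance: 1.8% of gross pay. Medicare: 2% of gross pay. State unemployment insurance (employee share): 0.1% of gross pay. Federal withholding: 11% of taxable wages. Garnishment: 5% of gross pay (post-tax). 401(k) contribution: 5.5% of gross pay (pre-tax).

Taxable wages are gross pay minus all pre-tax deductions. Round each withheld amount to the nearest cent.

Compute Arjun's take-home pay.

$7,545.86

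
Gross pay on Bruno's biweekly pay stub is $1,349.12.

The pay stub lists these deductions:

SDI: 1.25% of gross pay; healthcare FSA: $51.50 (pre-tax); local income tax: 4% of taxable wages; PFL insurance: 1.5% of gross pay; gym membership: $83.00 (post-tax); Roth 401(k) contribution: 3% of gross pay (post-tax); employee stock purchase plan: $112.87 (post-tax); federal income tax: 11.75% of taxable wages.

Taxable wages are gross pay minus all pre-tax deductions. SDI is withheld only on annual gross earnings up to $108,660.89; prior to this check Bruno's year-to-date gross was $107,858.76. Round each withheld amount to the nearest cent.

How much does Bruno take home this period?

$826.64

Healthcare FSA: $51.50
Taxable wages = $1,349.12 − $51.50 = $1,297.62
Federal income tax: $1,297.62 × 0.1175 = $152.47
Local income tax: $1,297.62 × 0.04 = $51.90
PFL insurance: $1,349.12 × 0.015 = $20.24
SDI: only $108,660.89 − $107,858.76 = $802.13 of this check is subject → $802.13 × 0.0125 = $10.03
Gym membership: $83.00
Employee stock purchase plan: $112.87
Roth 401(k) contribution: $1,349.12 × 0.03 = $40.47
Total deductions = $51.50 + $152.47 + $51.90 + $20.24 + $10.03 + $83.00 + $112.87 + $40.47 = $522.48
Net pay = $1,349.12 − $522.48 = $826.64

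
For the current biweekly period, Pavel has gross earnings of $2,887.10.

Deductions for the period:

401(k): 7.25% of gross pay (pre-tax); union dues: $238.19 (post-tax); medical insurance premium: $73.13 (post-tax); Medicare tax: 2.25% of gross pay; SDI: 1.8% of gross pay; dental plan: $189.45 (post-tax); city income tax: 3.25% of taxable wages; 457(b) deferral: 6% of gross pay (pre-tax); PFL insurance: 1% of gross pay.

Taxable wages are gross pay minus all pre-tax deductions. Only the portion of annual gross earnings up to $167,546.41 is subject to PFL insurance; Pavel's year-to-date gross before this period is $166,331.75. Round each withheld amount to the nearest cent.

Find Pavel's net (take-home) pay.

401(k): $2,887.10 × 0.0725 = $209.31
457(b) deferral: $2,887.10 × 0.06 = $173.23
Pre-tax total = $209.31 + $173.23 = $382.54
Taxable wages = $2,887.10 − $382.54 = $2,504.56
City income tax: $2,504.56 × 0.0325 = $81.40
Medicare tax: $2,887.10 × 0.0225 = $64.96
SDI: $2,887.10 × 0.018 = $51.97
PFL insurance: only $167,546.41 − $166,331.75 = $1,214.66 of this check is subject → $1,214.66 × 0.01 = $12.15
Medical insurance premium: $73.13
Dental plan: $189.45
Union dues: $238.19
Total deductions = $209.31 + $173.23 + $81.40 + $64.96 + $51.97 + $12.15 + $73.13 + $189.45 + $238.19 = $1,093.79
Net pay = $2,887.10 − $1,093.79 = $1,793.31

$1,793.31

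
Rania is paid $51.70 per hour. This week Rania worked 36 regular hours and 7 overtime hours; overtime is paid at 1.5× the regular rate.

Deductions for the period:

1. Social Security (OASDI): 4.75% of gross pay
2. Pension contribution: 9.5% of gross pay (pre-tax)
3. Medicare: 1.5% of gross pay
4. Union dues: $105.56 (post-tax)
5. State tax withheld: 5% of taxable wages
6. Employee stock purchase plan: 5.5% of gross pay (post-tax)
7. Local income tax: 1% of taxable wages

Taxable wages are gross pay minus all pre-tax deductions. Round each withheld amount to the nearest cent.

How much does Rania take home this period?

Regular pay: 36 × $51.70 = $1,861.20
Overtime pay: 7 × $51.70 × 1.5 = $542.85
Gross pay = $1,861.20 + $542.85 = $2,404.05
Pension contribution: $2,404.05 × 0.095 = $228.38
Taxable wages = $2,404.05 − $228.38 = $2,175.67
State tax withheld: $2,175.67 × 0.05 = $108.78
Local income tax: $2,175.67 × 0.01 = $21.76
Medicare: $2,404.05 × 0.015 = $36.06
Social Security (OASDI): $2,404.05 × 0.0475 = $114.19
Employee stock purchase plan: $2,404.05 × 0.055 = $132.22
Union dues: $105.56
Total deductions = $228.38 + $108.78 + $21.76 + $36.06 + $114.19 + $132.22 + $105.56 = $746.95
Net pay = $2,404.05 − $746.95 = $1,657.10

$1,657.10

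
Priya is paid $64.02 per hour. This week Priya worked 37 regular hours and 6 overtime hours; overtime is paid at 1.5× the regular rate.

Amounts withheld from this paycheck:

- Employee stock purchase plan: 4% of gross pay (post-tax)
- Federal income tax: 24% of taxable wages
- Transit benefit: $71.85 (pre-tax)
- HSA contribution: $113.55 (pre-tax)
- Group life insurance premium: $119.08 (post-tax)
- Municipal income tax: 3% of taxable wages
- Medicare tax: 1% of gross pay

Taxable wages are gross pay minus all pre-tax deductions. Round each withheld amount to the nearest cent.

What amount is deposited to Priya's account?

Regular pay: 37 × $64.02 = $2,368.74
Overtime pay: 6 × $64.02 × 1.5 = $576.18
Gross pay = $2,368.74 + $576.18 = $2,944.92
Transit benefit: $71.85
HSA contribution: $113.55
Pre-tax total = $71.85 + $113.55 = $185.40
Taxable wages = $2,944.92 − $185.40 = $2,759.52
Municipal income tax: $2,759.52 × 0.03 = $82.79
Federal income tax: $2,759.52 × 0.24 = $662.28
Medicare tax: $2,944.92 × 0.01 = $29.45
Group life insurance premium: $119.08
Employee stock purchase plan: $2,944.92 × 0.04 = $117.80
Total deductions = $71.85 + $113.55 + $82.79 + $662.28 + $29.45 + $119.08 + $117.80 = $1,196.80
Net pay = $2,944.92 − $1,196.80 = $1,748.12

$1,748.12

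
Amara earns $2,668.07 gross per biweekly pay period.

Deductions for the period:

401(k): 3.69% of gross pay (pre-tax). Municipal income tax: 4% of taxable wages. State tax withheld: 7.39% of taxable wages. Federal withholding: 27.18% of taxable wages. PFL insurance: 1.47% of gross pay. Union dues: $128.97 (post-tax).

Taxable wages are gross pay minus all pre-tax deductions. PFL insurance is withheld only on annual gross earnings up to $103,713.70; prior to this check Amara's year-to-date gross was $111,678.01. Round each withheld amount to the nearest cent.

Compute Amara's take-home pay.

401(k): $2,668.07 × 0.0369 = $98.45
Taxable wages = $2,668.07 − $98.45 = $2,569.62
Municipal income tax: $2,569.62 × 0.04 = $102.78
State tax withheld: $2,569.62 × 0.0739 = $189.89
Federal withholding: $2,569.62 × 0.2718 = $698.42
PFL insurance: annual cap $103,713.70 already reached (YTD $111,678.01), so $0.00
Union dues: $128.97
Total deductions = $98.45 + $102.78 + $189.89 + $698.42 + $0.00 + $128.97 = $1,218.51
Net pay = $2,668.07 − $1,218.51 = $1,449.56

$1,449.56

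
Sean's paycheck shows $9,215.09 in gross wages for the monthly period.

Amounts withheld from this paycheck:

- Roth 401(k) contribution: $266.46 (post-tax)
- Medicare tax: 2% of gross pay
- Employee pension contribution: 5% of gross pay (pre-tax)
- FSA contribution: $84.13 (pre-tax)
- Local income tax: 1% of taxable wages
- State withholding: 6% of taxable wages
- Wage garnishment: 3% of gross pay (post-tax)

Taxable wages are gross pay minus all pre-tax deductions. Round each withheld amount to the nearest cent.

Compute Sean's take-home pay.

FSA contribution: $84.13
Employee pension contribution: $9,215.09 × 0.05 = $460.75
Pre-tax total = $84.13 + $460.75 = $544.88
Taxable wages = $9,215.09 − $544.88 = $8,670.21
Local income tax: $8,670.21 × 0.01 = $86.70
State withholding: $8,670.21 × 0.06 = $520.21
Medicare tax: $9,215.09 × 0.02 = $184.30
Wage garnishment: $9,215.09 × 0.03 = $276.45
Roth 401(k) contribution: $266.46
Total deductions = $84.13 + $460.75 + $86.70 + $520.21 + $184.30 + $276.45 + $266.46 = $1,879.00
Net pay = $9,215.09 − $1,879.00 = $7,336.09

$7,336.09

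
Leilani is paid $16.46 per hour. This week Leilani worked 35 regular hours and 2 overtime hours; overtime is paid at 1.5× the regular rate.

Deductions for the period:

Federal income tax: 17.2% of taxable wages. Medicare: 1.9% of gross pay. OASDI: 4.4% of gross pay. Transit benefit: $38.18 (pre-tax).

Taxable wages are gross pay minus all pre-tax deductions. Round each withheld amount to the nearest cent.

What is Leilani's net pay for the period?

Regular pay: 35 × $16.46 = $576.10
Overtime pay: 2 × $16.46 × 1.5 = $49.38
Gross pay = $576.10 + $49.38 = $625.48
Transit benefit: $38.18
Taxable wages = $625.48 − $38.18 = $587.30
Federal income tax: $587.30 × 0.172 = $101.02
Medicare: $625.48 × 0.019 = $11.88
OASDI: $625.48 × 0.044 = $27.52
Total deductions = $38.18 + $101.02 + $11.88 + $27.52 = $178.60
Net pay = $625.48 − $178.60 = $446.88

$446.88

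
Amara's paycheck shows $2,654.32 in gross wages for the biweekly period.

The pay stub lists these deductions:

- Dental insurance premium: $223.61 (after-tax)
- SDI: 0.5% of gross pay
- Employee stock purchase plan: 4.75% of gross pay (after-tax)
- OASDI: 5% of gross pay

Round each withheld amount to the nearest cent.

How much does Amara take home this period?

$2,158.64

OASDI: $2,654.32 × 0.05 = $132.72
SDI: $2,654.32 × 0.005 = $13.27
Employee stock purchase plan: $2,654.32 × 0.0475 = $126.08
Dental insurance premium: $223.61
Total deductions = $132.72 + $13.27 + $126.08 + $223.61 = $495.68
Net pay = $2,654.32 − $495.68 = $2,158.64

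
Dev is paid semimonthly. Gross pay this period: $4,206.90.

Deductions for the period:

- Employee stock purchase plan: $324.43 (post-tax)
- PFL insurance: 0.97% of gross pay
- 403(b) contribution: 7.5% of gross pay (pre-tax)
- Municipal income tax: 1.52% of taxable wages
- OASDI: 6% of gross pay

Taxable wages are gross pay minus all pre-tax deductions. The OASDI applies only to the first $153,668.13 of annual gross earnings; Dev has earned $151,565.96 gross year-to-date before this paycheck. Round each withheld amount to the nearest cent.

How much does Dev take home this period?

$3,340.86

403(b) contribution: $4,206.90 × 0.075 = $315.52
Taxable wages = $4,206.90 − $315.52 = $3,891.38
Municipal income tax: $3,891.38 × 0.0152 = $59.15
PFL insurance: $4,206.90 × 0.0097 = $40.81
OASDI: only $153,668.13 − $151,565.96 = $2,102.17 of this check is subject → $2,102.17 × 0.06 = $126.13
Employee stock purchase plan: $324.43
Total deductions = $315.52 + $59.15 + $40.81 + $126.13 + $324.43 = $866.04
Net pay = $4,206.90 − $866.04 = $3,340.86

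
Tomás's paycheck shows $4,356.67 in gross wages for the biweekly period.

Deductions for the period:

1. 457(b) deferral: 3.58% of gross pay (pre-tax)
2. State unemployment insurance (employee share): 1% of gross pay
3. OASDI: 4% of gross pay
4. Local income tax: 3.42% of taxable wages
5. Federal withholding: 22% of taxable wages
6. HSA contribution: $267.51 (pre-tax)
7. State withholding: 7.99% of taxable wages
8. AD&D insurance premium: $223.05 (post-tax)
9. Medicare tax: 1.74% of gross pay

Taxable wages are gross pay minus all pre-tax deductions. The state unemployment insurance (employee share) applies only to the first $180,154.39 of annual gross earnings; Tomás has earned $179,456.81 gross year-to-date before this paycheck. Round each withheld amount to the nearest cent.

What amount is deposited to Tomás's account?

$2,139.00

457(b) deferral: $4,356.67 × 0.0358 = $155.97
HSA contribution: $267.51
Pre-tax total = $155.97 + $267.51 = $423.48
Taxable wages = $4,356.67 − $423.48 = $3,933.19
Local income tax: $3,933.19 × 0.0342 = $134.52
Federal withholding: $3,933.19 × 0.22 = $865.30
State withholding: $3,933.19 × 0.0799 = $314.26
OASDI: $4,356.67 × 0.04 = $174.27
Medicare tax: $4,356.67 × 0.0174 = $75.81
State unemployment insurance (employee share): only $180,154.39 − $179,456.81 = $697.58 of this check is subject → $697.58 × 0.01 = $6.98
AD&D insurance premium: $223.05
Total deductions = $155.97 + $267.51 + $134.52 + $865.30 + $314.26 + $174.27 + $75.81 + $6.98 + $223.05 = $2,217.67
Net pay = $4,356.67 − $2,217.67 = $2,139.00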